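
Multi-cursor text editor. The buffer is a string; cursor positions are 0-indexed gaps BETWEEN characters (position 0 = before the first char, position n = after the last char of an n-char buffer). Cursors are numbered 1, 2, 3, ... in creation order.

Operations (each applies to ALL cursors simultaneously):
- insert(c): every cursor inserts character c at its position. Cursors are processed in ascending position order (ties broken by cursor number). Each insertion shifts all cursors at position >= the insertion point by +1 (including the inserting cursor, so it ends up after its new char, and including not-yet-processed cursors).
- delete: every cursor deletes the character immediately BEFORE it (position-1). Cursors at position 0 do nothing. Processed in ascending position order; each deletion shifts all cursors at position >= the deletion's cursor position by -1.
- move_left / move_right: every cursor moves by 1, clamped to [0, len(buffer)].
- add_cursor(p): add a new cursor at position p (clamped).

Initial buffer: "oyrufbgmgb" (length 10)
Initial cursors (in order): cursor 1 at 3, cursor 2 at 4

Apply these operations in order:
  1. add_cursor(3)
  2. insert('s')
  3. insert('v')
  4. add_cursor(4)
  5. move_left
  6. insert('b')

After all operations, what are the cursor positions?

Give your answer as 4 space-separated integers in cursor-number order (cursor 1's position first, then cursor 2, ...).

After op 1 (add_cursor(3)): buffer="oyrufbgmgb" (len 10), cursors c1@3 c3@3 c2@4, authorship ..........
After op 2 (insert('s')): buffer="oyrssusfbgmgb" (len 13), cursors c1@5 c3@5 c2@7, authorship ...13.2......
After op 3 (insert('v')): buffer="oyrssvvusvfbgmgb" (len 16), cursors c1@7 c3@7 c2@10, authorship ...1313.22......
After op 4 (add_cursor(4)): buffer="oyrssvvusvfbgmgb" (len 16), cursors c4@4 c1@7 c3@7 c2@10, authorship ...1313.22......
After op 5 (move_left): buffer="oyrssvvusvfbgmgb" (len 16), cursors c4@3 c1@6 c3@6 c2@9, authorship ...1313.22......
After op 6 (insert('b')): buffer="oyrbssvbbvusbvfbgmgb" (len 20), cursors c4@4 c1@9 c3@9 c2@13, authorship ...4131133.222......

Answer: 9 13 9 4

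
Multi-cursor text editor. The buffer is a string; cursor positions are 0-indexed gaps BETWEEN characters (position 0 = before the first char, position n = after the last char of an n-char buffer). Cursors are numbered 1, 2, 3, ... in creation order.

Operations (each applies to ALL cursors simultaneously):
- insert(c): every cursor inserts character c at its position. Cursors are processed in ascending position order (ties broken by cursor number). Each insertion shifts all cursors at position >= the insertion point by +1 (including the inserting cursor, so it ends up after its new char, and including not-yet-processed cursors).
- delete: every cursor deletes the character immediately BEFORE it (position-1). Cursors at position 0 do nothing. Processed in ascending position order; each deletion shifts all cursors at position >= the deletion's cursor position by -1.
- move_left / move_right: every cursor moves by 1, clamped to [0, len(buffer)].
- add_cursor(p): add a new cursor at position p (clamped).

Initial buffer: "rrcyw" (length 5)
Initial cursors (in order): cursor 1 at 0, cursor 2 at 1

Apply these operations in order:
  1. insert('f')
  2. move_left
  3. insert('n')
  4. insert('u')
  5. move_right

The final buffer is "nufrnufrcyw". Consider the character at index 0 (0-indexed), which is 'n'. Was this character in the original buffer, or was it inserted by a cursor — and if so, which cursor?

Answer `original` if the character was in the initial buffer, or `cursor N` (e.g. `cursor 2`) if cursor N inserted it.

Answer: cursor 1

Derivation:
After op 1 (insert('f')): buffer="frfrcyw" (len 7), cursors c1@1 c2@3, authorship 1.2....
After op 2 (move_left): buffer="frfrcyw" (len 7), cursors c1@0 c2@2, authorship 1.2....
After op 3 (insert('n')): buffer="nfrnfrcyw" (len 9), cursors c1@1 c2@4, authorship 11.22....
After op 4 (insert('u')): buffer="nufrnufrcyw" (len 11), cursors c1@2 c2@6, authorship 111.222....
After op 5 (move_right): buffer="nufrnufrcyw" (len 11), cursors c1@3 c2@7, authorship 111.222....
Authorship (.=original, N=cursor N): 1 1 1 . 2 2 2 . . . .
Index 0: author = 1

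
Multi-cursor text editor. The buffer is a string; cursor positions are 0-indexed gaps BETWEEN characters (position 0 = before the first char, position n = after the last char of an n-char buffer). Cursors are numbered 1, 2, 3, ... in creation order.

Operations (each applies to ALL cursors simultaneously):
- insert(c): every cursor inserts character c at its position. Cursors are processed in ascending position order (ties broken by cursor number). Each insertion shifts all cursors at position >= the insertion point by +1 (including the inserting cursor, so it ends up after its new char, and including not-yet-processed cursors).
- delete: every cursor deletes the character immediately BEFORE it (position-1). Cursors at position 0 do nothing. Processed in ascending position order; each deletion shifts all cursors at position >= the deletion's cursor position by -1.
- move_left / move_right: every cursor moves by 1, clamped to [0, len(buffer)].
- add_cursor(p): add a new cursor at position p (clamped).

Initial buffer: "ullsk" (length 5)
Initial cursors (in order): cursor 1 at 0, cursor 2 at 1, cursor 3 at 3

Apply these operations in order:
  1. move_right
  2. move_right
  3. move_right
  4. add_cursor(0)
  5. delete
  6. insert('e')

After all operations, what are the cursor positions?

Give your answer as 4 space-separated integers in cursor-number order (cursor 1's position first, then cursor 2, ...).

Answer: 6 6 6 1

Derivation:
After op 1 (move_right): buffer="ullsk" (len 5), cursors c1@1 c2@2 c3@4, authorship .....
After op 2 (move_right): buffer="ullsk" (len 5), cursors c1@2 c2@3 c3@5, authorship .....
After op 3 (move_right): buffer="ullsk" (len 5), cursors c1@3 c2@4 c3@5, authorship .....
After op 4 (add_cursor(0)): buffer="ullsk" (len 5), cursors c4@0 c1@3 c2@4 c3@5, authorship .....
After op 5 (delete): buffer="ul" (len 2), cursors c4@0 c1@2 c2@2 c3@2, authorship ..
After op 6 (insert('e')): buffer="euleee" (len 6), cursors c4@1 c1@6 c2@6 c3@6, authorship 4..123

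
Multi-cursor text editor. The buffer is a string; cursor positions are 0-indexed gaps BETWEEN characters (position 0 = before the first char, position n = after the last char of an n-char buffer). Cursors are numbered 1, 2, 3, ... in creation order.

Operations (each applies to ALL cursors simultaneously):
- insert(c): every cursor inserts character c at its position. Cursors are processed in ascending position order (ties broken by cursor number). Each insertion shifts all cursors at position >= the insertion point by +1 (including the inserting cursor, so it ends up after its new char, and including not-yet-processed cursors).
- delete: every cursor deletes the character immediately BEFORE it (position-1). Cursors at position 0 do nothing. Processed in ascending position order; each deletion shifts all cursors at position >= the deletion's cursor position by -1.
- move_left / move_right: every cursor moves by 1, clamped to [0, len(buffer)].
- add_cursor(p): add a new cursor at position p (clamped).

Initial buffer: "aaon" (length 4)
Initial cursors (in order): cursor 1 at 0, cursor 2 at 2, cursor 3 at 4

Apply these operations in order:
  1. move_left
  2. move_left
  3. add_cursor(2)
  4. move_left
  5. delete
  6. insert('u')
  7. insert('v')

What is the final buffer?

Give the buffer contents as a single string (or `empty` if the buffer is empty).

After op 1 (move_left): buffer="aaon" (len 4), cursors c1@0 c2@1 c3@3, authorship ....
After op 2 (move_left): buffer="aaon" (len 4), cursors c1@0 c2@0 c3@2, authorship ....
After op 3 (add_cursor(2)): buffer="aaon" (len 4), cursors c1@0 c2@0 c3@2 c4@2, authorship ....
After op 4 (move_left): buffer="aaon" (len 4), cursors c1@0 c2@0 c3@1 c4@1, authorship ....
After op 5 (delete): buffer="aon" (len 3), cursors c1@0 c2@0 c3@0 c4@0, authorship ...
After op 6 (insert('u')): buffer="uuuuaon" (len 7), cursors c1@4 c2@4 c3@4 c4@4, authorship 1234...
After op 7 (insert('v')): buffer="uuuuvvvvaon" (len 11), cursors c1@8 c2@8 c3@8 c4@8, authorship 12341234...

Answer: uuuuvvvvaon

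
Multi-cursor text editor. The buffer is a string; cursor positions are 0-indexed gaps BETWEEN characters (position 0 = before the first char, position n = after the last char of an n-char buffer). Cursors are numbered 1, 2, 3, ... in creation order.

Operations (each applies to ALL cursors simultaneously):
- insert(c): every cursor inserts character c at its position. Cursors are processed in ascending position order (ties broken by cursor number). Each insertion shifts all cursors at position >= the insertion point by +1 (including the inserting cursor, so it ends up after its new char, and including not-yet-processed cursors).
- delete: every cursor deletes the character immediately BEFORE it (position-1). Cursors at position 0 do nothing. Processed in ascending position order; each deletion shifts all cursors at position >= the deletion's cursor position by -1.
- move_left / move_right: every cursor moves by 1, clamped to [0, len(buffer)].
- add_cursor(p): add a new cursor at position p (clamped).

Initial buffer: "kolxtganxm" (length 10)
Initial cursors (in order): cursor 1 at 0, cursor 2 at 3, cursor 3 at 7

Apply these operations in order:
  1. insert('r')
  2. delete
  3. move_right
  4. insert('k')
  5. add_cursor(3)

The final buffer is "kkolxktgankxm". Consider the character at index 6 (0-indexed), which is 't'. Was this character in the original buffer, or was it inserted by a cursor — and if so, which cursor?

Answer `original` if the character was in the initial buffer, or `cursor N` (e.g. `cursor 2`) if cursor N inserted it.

Answer: original

Derivation:
After op 1 (insert('r')): buffer="rkolrxtgarnxm" (len 13), cursors c1@1 c2@5 c3@10, authorship 1...2....3...
After op 2 (delete): buffer="kolxtganxm" (len 10), cursors c1@0 c2@3 c3@7, authorship ..........
After op 3 (move_right): buffer="kolxtganxm" (len 10), cursors c1@1 c2@4 c3@8, authorship ..........
After op 4 (insert('k')): buffer="kkolxktgankxm" (len 13), cursors c1@2 c2@6 c3@11, authorship .1...2....3..
After op 5 (add_cursor(3)): buffer="kkolxktgankxm" (len 13), cursors c1@2 c4@3 c2@6 c3@11, authorship .1...2....3..
Authorship (.=original, N=cursor N): . 1 . . . 2 . . . . 3 . .
Index 6: author = original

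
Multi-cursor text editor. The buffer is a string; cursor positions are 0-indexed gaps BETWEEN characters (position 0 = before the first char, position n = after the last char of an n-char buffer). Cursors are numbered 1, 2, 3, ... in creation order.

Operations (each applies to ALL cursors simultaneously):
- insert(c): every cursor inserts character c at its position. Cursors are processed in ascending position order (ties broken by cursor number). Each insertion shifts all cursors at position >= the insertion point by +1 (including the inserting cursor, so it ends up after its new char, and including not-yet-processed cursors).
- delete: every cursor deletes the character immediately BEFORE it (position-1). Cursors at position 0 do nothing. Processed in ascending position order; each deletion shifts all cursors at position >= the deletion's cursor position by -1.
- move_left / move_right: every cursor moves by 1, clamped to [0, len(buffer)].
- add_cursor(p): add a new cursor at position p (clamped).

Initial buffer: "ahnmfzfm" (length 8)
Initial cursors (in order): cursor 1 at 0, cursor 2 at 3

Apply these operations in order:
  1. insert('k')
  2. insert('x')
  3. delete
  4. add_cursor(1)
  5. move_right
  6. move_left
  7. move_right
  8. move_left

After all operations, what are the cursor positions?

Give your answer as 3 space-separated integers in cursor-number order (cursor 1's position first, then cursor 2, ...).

After op 1 (insert('k')): buffer="kahnkmfzfm" (len 10), cursors c1@1 c2@5, authorship 1...2.....
After op 2 (insert('x')): buffer="kxahnkxmfzfm" (len 12), cursors c1@2 c2@7, authorship 11...22.....
After op 3 (delete): buffer="kahnkmfzfm" (len 10), cursors c1@1 c2@5, authorship 1...2.....
After op 4 (add_cursor(1)): buffer="kahnkmfzfm" (len 10), cursors c1@1 c3@1 c2@5, authorship 1...2.....
After op 5 (move_right): buffer="kahnkmfzfm" (len 10), cursors c1@2 c3@2 c2@6, authorship 1...2.....
After op 6 (move_left): buffer="kahnkmfzfm" (len 10), cursors c1@1 c3@1 c2@5, authorship 1...2.....
After op 7 (move_right): buffer="kahnkmfzfm" (len 10), cursors c1@2 c3@2 c2@6, authorship 1...2.....
After op 8 (move_left): buffer="kahnkmfzfm" (len 10), cursors c1@1 c3@1 c2@5, authorship 1...2.....

Answer: 1 5 1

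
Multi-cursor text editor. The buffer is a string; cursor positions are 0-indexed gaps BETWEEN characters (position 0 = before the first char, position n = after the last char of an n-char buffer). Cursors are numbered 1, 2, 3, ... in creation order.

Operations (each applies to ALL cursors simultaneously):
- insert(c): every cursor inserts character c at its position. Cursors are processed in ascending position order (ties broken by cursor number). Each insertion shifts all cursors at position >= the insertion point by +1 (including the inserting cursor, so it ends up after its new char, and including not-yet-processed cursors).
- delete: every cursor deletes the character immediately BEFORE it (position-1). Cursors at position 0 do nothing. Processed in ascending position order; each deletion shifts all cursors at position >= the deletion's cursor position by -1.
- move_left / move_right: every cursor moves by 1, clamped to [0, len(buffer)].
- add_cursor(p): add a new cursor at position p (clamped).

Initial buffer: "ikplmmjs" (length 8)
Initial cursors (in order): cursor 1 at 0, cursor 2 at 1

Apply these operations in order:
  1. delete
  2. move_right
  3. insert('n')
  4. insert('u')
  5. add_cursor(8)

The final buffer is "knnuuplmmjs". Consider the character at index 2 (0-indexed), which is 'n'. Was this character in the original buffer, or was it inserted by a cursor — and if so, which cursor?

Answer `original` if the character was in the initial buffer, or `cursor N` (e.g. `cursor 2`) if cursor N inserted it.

After op 1 (delete): buffer="kplmmjs" (len 7), cursors c1@0 c2@0, authorship .......
After op 2 (move_right): buffer="kplmmjs" (len 7), cursors c1@1 c2@1, authorship .......
After op 3 (insert('n')): buffer="knnplmmjs" (len 9), cursors c1@3 c2@3, authorship .12......
After op 4 (insert('u')): buffer="knnuuplmmjs" (len 11), cursors c1@5 c2@5, authorship .1212......
After op 5 (add_cursor(8)): buffer="knnuuplmmjs" (len 11), cursors c1@5 c2@5 c3@8, authorship .1212......
Authorship (.=original, N=cursor N): . 1 2 1 2 . . . . . .
Index 2: author = 2

Answer: cursor 2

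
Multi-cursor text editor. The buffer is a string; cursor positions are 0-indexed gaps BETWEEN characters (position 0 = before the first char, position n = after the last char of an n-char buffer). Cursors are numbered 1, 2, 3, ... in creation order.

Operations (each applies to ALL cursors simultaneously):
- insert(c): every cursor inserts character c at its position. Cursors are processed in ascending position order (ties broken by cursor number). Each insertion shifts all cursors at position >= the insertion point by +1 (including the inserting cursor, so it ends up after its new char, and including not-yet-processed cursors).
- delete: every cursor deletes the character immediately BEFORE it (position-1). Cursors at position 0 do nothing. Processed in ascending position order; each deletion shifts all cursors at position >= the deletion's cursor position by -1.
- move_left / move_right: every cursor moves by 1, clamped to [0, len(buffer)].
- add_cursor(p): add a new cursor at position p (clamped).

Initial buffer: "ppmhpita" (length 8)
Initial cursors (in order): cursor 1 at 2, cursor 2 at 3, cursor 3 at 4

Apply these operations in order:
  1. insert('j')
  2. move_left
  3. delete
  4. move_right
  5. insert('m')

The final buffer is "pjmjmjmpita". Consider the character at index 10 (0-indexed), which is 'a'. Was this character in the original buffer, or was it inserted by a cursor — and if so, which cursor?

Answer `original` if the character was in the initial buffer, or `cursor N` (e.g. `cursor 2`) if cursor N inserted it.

After op 1 (insert('j')): buffer="ppjmjhjpita" (len 11), cursors c1@3 c2@5 c3@7, authorship ..1.2.3....
After op 2 (move_left): buffer="ppjmjhjpita" (len 11), cursors c1@2 c2@4 c3@6, authorship ..1.2.3....
After op 3 (delete): buffer="pjjjpita" (len 8), cursors c1@1 c2@2 c3@3, authorship .123....
After op 4 (move_right): buffer="pjjjpita" (len 8), cursors c1@2 c2@3 c3@4, authorship .123....
After op 5 (insert('m')): buffer="pjmjmjmpita" (len 11), cursors c1@3 c2@5 c3@7, authorship .112233....
Authorship (.=original, N=cursor N): . 1 1 2 2 3 3 . . . .
Index 10: author = original

Answer: original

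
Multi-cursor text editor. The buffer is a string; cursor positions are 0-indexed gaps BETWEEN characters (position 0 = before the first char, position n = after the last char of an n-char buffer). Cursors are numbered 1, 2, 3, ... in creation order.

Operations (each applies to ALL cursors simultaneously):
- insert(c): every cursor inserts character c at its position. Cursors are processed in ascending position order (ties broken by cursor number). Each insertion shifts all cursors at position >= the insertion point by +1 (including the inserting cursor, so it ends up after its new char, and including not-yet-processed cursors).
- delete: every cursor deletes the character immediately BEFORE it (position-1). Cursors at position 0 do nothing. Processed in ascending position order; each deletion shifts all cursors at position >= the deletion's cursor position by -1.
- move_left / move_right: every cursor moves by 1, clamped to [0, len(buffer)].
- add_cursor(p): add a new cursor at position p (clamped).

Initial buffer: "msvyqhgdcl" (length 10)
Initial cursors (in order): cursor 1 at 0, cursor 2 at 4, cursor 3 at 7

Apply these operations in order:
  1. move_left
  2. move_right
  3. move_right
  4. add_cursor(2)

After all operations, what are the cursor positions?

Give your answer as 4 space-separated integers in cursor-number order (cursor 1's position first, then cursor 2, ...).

Answer: 2 5 8 2

Derivation:
After op 1 (move_left): buffer="msvyqhgdcl" (len 10), cursors c1@0 c2@3 c3@6, authorship ..........
After op 2 (move_right): buffer="msvyqhgdcl" (len 10), cursors c1@1 c2@4 c3@7, authorship ..........
After op 3 (move_right): buffer="msvyqhgdcl" (len 10), cursors c1@2 c2@5 c3@8, authorship ..........
After op 4 (add_cursor(2)): buffer="msvyqhgdcl" (len 10), cursors c1@2 c4@2 c2@5 c3@8, authorship ..........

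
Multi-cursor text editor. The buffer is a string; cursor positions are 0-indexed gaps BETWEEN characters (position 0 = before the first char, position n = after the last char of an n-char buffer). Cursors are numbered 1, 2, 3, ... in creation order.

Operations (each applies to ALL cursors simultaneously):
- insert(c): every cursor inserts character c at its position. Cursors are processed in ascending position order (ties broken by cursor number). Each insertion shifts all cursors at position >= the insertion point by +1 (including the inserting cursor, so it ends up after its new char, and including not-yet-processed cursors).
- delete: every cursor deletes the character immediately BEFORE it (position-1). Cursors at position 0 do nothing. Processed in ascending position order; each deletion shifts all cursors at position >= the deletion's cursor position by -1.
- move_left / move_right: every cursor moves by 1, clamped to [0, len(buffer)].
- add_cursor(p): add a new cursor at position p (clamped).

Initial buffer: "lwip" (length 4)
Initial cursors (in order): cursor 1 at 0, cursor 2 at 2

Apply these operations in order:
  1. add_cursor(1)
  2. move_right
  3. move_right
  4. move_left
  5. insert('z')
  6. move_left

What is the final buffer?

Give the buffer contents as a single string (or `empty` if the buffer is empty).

Answer: lzwzizp

Derivation:
After op 1 (add_cursor(1)): buffer="lwip" (len 4), cursors c1@0 c3@1 c2@2, authorship ....
After op 2 (move_right): buffer="lwip" (len 4), cursors c1@1 c3@2 c2@3, authorship ....
After op 3 (move_right): buffer="lwip" (len 4), cursors c1@2 c3@3 c2@4, authorship ....
After op 4 (move_left): buffer="lwip" (len 4), cursors c1@1 c3@2 c2@3, authorship ....
After op 5 (insert('z')): buffer="lzwzizp" (len 7), cursors c1@2 c3@4 c2@6, authorship .1.3.2.
After op 6 (move_left): buffer="lzwzizp" (len 7), cursors c1@1 c3@3 c2@5, authorship .1.3.2.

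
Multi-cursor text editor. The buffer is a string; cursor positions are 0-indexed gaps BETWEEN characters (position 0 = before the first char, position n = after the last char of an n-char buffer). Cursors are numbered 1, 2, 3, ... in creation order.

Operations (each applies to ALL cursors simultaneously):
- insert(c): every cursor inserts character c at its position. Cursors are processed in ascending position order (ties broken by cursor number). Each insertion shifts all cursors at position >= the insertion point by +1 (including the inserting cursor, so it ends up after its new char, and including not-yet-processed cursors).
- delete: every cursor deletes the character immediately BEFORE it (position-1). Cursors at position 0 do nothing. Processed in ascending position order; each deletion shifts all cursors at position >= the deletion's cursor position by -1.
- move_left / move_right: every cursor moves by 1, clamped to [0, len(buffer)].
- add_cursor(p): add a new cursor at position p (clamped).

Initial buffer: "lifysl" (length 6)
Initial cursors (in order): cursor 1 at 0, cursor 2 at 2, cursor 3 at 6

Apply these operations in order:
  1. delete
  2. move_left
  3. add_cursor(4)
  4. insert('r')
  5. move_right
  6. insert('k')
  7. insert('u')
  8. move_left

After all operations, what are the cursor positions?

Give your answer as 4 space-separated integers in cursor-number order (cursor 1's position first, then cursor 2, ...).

Answer: 6 6 12 15

Derivation:
After op 1 (delete): buffer="lfys" (len 4), cursors c1@0 c2@1 c3@4, authorship ....
After op 2 (move_left): buffer="lfys" (len 4), cursors c1@0 c2@0 c3@3, authorship ....
After op 3 (add_cursor(4)): buffer="lfys" (len 4), cursors c1@0 c2@0 c3@3 c4@4, authorship ....
After op 4 (insert('r')): buffer="rrlfyrsr" (len 8), cursors c1@2 c2@2 c3@6 c4@8, authorship 12...3.4
After op 5 (move_right): buffer="rrlfyrsr" (len 8), cursors c1@3 c2@3 c3@7 c4@8, authorship 12...3.4
After op 6 (insert('k')): buffer="rrlkkfyrskrk" (len 12), cursors c1@5 c2@5 c3@10 c4@12, authorship 12.12..3.344
After op 7 (insert('u')): buffer="rrlkkuufyrskurku" (len 16), cursors c1@7 c2@7 c3@13 c4@16, authorship 12.1212..3.33444
After op 8 (move_left): buffer="rrlkkuufyrskurku" (len 16), cursors c1@6 c2@6 c3@12 c4@15, authorship 12.1212..3.33444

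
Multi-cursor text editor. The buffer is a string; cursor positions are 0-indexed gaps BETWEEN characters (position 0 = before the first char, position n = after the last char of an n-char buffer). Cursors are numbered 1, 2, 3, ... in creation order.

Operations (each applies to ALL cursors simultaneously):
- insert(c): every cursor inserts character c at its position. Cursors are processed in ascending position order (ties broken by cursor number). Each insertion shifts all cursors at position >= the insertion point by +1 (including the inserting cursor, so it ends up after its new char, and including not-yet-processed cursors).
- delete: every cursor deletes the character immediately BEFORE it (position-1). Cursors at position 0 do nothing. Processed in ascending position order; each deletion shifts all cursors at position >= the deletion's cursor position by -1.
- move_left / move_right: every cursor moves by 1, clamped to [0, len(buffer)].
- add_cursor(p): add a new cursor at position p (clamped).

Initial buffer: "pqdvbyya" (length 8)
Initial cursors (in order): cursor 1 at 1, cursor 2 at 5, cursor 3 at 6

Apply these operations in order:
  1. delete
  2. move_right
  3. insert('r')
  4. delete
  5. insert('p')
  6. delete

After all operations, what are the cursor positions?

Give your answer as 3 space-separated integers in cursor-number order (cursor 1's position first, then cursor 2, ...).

After op 1 (delete): buffer="qdvya" (len 5), cursors c1@0 c2@3 c3@3, authorship .....
After op 2 (move_right): buffer="qdvya" (len 5), cursors c1@1 c2@4 c3@4, authorship .....
After op 3 (insert('r')): buffer="qrdvyrra" (len 8), cursors c1@2 c2@7 c3@7, authorship .1...23.
After op 4 (delete): buffer="qdvya" (len 5), cursors c1@1 c2@4 c3@4, authorship .....
After op 5 (insert('p')): buffer="qpdvyppa" (len 8), cursors c1@2 c2@7 c3@7, authorship .1...23.
After op 6 (delete): buffer="qdvya" (len 5), cursors c1@1 c2@4 c3@4, authorship .....

Answer: 1 4 4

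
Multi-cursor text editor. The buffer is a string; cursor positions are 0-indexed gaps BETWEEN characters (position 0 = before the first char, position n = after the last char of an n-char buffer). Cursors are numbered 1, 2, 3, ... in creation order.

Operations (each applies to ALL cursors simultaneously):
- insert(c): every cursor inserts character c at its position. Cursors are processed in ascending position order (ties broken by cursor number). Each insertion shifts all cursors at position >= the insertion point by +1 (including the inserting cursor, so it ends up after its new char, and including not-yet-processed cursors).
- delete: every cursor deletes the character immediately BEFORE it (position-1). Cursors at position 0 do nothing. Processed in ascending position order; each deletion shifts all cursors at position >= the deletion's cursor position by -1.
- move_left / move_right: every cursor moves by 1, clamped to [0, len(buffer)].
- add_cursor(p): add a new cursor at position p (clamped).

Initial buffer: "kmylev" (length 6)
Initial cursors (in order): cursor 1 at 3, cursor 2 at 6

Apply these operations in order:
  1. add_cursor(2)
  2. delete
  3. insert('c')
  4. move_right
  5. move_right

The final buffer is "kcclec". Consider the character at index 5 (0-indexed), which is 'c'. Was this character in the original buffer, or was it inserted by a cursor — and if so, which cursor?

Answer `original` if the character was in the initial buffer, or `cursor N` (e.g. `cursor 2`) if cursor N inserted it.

After op 1 (add_cursor(2)): buffer="kmylev" (len 6), cursors c3@2 c1@3 c2@6, authorship ......
After op 2 (delete): buffer="kle" (len 3), cursors c1@1 c3@1 c2@3, authorship ...
After op 3 (insert('c')): buffer="kcclec" (len 6), cursors c1@3 c3@3 c2@6, authorship .13..2
After op 4 (move_right): buffer="kcclec" (len 6), cursors c1@4 c3@4 c2@6, authorship .13..2
After op 5 (move_right): buffer="kcclec" (len 6), cursors c1@5 c3@5 c2@6, authorship .13..2
Authorship (.=original, N=cursor N): . 1 3 . . 2
Index 5: author = 2

Answer: cursor 2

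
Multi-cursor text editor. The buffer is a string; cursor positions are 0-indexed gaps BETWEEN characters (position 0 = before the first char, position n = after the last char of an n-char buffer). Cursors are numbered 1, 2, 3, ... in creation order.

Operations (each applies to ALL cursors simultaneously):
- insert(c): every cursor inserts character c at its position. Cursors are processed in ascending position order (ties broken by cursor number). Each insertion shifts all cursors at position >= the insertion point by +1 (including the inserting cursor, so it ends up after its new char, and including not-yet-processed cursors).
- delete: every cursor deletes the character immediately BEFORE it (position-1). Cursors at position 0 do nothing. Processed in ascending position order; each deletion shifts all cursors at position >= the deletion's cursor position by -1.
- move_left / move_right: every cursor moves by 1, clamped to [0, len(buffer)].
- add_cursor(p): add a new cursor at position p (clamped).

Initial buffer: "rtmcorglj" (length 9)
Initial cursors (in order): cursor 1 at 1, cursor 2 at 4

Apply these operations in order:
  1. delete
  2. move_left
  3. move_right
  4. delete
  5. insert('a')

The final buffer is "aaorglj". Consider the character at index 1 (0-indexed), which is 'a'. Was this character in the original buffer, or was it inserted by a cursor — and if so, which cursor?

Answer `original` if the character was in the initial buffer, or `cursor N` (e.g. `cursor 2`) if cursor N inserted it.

Answer: cursor 2

Derivation:
After op 1 (delete): buffer="tmorglj" (len 7), cursors c1@0 c2@2, authorship .......
After op 2 (move_left): buffer="tmorglj" (len 7), cursors c1@0 c2@1, authorship .......
After op 3 (move_right): buffer="tmorglj" (len 7), cursors c1@1 c2@2, authorship .......
After op 4 (delete): buffer="orglj" (len 5), cursors c1@0 c2@0, authorship .....
After op 5 (insert('a')): buffer="aaorglj" (len 7), cursors c1@2 c2@2, authorship 12.....
Authorship (.=original, N=cursor N): 1 2 . . . . .
Index 1: author = 2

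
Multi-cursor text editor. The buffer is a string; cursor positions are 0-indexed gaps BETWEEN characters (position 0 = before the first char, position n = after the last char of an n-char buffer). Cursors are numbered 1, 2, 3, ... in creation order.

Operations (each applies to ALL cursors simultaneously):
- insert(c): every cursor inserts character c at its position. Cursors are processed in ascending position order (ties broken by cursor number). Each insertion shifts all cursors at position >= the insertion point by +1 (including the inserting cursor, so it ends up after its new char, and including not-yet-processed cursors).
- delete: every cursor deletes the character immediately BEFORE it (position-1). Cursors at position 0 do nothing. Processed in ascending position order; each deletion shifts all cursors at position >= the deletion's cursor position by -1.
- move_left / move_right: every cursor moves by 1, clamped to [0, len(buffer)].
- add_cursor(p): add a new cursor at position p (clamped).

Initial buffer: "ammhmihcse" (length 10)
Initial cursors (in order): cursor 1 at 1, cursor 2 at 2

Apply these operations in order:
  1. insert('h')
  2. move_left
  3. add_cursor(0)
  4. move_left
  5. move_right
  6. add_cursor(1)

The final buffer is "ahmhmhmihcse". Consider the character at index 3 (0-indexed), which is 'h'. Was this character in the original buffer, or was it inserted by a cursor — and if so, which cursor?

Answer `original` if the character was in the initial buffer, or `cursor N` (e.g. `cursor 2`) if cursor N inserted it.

After op 1 (insert('h')): buffer="ahmhmhmihcse" (len 12), cursors c1@2 c2@4, authorship .1.2........
After op 2 (move_left): buffer="ahmhmhmihcse" (len 12), cursors c1@1 c2@3, authorship .1.2........
After op 3 (add_cursor(0)): buffer="ahmhmhmihcse" (len 12), cursors c3@0 c1@1 c2@3, authorship .1.2........
After op 4 (move_left): buffer="ahmhmhmihcse" (len 12), cursors c1@0 c3@0 c2@2, authorship .1.2........
After op 5 (move_right): buffer="ahmhmhmihcse" (len 12), cursors c1@1 c3@1 c2@3, authorship .1.2........
After op 6 (add_cursor(1)): buffer="ahmhmhmihcse" (len 12), cursors c1@1 c3@1 c4@1 c2@3, authorship .1.2........
Authorship (.=original, N=cursor N): . 1 . 2 . . . . . . . .
Index 3: author = 2

Answer: cursor 2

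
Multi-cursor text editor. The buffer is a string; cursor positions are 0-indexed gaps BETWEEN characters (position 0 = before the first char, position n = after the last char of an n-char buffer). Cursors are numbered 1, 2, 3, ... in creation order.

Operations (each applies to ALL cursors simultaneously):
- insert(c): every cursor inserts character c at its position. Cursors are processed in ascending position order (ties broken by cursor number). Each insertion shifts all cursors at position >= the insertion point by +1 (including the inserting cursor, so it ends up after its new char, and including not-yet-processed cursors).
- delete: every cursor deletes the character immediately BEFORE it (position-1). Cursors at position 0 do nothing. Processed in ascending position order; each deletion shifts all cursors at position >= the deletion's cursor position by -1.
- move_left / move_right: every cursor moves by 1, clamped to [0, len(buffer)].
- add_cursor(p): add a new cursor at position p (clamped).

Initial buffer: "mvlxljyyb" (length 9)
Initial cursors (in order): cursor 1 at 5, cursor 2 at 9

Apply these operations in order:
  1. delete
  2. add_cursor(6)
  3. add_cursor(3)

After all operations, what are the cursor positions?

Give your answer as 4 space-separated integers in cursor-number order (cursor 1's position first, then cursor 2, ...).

Answer: 4 7 6 3

Derivation:
After op 1 (delete): buffer="mvlxjyy" (len 7), cursors c1@4 c2@7, authorship .......
After op 2 (add_cursor(6)): buffer="mvlxjyy" (len 7), cursors c1@4 c3@6 c2@7, authorship .......
After op 3 (add_cursor(3)): buffer="mvlxjyy" (len 7), cursors c4@3 c1@4 c3@6 c2@7, authorship .......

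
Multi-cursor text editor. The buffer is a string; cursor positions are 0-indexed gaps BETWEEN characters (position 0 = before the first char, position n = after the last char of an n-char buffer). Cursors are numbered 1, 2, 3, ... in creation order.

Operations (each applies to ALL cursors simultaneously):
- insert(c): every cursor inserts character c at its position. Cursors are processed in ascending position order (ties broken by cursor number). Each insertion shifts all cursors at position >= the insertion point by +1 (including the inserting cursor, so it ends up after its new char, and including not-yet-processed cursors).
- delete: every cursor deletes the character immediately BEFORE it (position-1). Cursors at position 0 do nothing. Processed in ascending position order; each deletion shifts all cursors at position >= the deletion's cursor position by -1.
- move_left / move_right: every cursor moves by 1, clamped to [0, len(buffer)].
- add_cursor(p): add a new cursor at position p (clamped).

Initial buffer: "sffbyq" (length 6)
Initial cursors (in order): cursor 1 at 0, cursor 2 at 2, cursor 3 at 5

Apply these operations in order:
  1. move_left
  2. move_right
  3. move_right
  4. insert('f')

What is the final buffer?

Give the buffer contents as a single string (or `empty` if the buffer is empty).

Answer: sffffbyqf

Derivation:
After op 1 (move_left): buffer="sffbyq" (len 6), cursors c1@0 c2@1 c3@4, authorship ......
After op 2 (move_right): buffer="sffbyq" (len 6), cursors c1@1 c2@2 c3@5, authorship ......
After op 3 (move_right): buffer="sffbyq" (len 6), cursors c1@2 c2@3 c3@6, authorship ......
After op 4 (insert('f')): buffer="sffffbyqf" (len 9), cursors c1@3 c2@5 c3@9, authorship ..1.2...3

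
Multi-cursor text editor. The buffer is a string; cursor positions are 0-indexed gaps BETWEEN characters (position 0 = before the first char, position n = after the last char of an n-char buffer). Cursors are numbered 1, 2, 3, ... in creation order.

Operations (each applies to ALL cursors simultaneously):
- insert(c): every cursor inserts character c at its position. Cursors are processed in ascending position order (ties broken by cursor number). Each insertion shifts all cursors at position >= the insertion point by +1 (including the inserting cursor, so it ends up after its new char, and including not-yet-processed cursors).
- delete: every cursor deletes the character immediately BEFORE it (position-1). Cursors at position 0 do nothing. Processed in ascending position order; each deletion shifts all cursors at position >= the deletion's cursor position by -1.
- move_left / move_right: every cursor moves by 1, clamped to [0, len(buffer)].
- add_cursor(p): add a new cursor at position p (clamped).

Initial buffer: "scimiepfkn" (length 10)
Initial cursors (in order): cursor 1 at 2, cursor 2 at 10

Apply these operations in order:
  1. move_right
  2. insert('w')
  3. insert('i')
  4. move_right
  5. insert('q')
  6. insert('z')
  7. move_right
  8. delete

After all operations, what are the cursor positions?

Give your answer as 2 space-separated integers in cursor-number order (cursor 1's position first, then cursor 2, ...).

After op 1 (move_right): buffer="scimiepfkn" (len 10), cursors c1@3 c2@10, authorship ..........
After op 2 (insert('w')): buffer="sciwmiepfknw" (len 12), cursors c1@4 c2@12, authorship ...1.......2
After op 3 (insert('i')): buffer="sciwimiepfknwi" (len 14), cursors c1@5 c2@14, authorship ...11.......22
After op 4 (move_right): buffer="sciwimiepfknwi" (len 14), cursors c1@6 c2@14, authorship ...11.......22
After op 5 (insert('q')): buffer="sciwimqiepfknwiq" (len 16), cursors c1@7 c2@16, authorship ...11.1......222
After op 6 (insert('z')): buffer="sciwimqziepfknwiqz" (len 18), cursors c1@8 c2@18, authorship ...11.11......2222
After op 7 (move_right): buffer="sciwimqziepfknwiqz" (len 18), cursors c1@9 c2@18, authorship ...11.11......2222
After op 8 (delete): buffer="sciwimqzepfknwiq" (len 16), cursors c1@8 c2@16, authorship ...11.11.....222

Answer: 8 16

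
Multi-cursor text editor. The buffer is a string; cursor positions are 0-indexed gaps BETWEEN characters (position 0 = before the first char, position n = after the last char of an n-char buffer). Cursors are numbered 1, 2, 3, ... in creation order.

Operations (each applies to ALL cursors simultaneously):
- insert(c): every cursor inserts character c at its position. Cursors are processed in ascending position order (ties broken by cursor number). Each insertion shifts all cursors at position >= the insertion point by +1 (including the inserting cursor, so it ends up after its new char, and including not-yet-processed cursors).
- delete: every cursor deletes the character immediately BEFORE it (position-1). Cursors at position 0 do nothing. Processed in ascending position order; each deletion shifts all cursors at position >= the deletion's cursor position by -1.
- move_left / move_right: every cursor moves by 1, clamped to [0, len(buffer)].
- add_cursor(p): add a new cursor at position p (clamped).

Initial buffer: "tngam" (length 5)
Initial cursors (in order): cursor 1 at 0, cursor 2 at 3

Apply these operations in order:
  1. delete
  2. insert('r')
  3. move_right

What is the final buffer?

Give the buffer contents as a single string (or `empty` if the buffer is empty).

After op 1 (delete): buffer="tnam" (len 4), cursors c1@0 c2@2, authorship ....
After op 2 (insert('r')): buffer="rtnram" (len 6), cursors c1@1 c2@4, authorship 1..2..
After op 3 (move_right): buffer="rtnram" (len 6), cursors c1@2 c2@5, authorship 1..2..

Answer: rtnram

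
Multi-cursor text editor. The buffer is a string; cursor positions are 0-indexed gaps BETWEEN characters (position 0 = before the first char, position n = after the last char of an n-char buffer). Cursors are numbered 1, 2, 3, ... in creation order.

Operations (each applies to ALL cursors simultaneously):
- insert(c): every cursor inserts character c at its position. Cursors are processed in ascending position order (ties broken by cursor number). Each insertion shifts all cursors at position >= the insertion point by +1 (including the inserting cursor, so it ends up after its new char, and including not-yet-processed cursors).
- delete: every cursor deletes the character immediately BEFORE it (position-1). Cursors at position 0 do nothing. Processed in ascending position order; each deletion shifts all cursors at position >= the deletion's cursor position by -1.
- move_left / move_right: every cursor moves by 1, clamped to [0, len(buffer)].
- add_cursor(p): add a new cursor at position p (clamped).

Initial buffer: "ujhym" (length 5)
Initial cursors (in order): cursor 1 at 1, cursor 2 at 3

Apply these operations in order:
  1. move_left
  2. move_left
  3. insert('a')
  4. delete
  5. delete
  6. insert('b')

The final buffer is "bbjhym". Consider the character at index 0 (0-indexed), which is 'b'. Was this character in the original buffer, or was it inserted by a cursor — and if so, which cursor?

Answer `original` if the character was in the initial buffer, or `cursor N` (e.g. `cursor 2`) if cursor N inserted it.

Answer: cursor 1

Derivation:
After op 1 (move_left): buffer="ujhym" (len 5), cursors c1@0 c2@2, authorship .....
After op 2 (move_left): buffer="ujhym" (len 5), cursors c1@0 c2@1, authorship .....
After op 3 (insert('a')): buffer="auajhym" (len 7), cursors c1@1 c2@3, authorship 1.2....
After op 4 (delete): buffer="ujhym" (len 5), cursors c1@0 c2@1, authorship .....
After op 5 (delete): buffer="jhym" (len 4), cursors c1@0 c2@0, authorship ....
After op 6 (insert('b')): buffer="bbjhym" (len 6), cursors c1@2 c2@2, authorship 12....
Authorship (.=original, N=cursor N): 1 2 . . . .
Index 0: author = 1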